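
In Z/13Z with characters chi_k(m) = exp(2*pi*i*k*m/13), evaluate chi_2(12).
chi_2(12) = zeta_13^24 = exp(-4*I*pi/13)

Why: chi_2(12) = zeta_13^(2*12) = zeta_13^24. Since zeta_13^13 = 1, this equals zeta_13^11 = exp(2*pi*i*11/13) = exp(-4*I*pi/13).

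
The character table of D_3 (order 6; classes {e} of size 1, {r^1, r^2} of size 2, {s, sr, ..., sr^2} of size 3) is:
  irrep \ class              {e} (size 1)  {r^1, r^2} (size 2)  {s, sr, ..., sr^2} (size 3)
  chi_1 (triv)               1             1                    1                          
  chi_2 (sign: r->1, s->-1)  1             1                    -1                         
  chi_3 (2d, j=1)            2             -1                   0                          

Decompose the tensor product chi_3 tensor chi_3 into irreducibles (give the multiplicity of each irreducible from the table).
chi_3 tensor chi_3 = chi_1 + chi_2 + chi_3 (all other irreducibles have multiplicity 0).

Reasoning: The character of a tensor product is the pointwise product (chi_3 * chi_3)(C) = chi_3(C) * chi_3(C):
  {e}: (2)*(2), {r^1, r^2}: (-1)*(-1), {s, sr, ..., sr^2}: (0)*(0)
so (chi_3 * chi_3) takes values
  {e} -> 4, {r^1, r^2} -> 1, {s, sr, ..., sr^2} -> 0.
Now take the inner product of this character with each irreducible chi from the table, <chi_3*chi_3, chi> = (1/6) sum_C |C| (chi_3*chi_3)(C) conj(chi(C)):
  <chi_3*chi_3, chi_1> = (1/6)[1*(4)*conj(1) + 2*(1)*conj(1) + 3*(0)*conj(1)]
      = (1/6)[(4) + (2) + (0)] = 6/6 = 1
  <chi_3*chi_3, chi_2> = (1/6)[1*(4)*conj(1) + 2*(1)*conj(1) + 3*(0)*conj(-1)]
      = (1/6)[(4) + (2) + (0)] = 6/6 = 1
  <chi_3*chi_3, chi_3> = (1/6)[1*(4)*conj(2) + 2*(1)*conj(-1) + 3*(0)*conj(0)]
      = (1/6)[(8) + (-2) + (0)] = 6/6 = 1
Hence the multiplicities are chi_1: 1, chi_2: 1, chi_3: 1. Dimension check: dim(chi_3)*dim(chi_3) = 2*2 = 4 and sum (mult * dim) = 1*1 + 1*1 + 1*2 = 4.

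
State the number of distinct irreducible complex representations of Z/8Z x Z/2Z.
16

Derivation: The number of irreducible complex representations of a finite group equals its number of conjugacy classes. Z/8Z x Z/2Z is abelian of order 16, so every element is its own conjugacy class: 16 classes, so Z/8Z x Z/2Z (order 16) has exactly 16 irreducible complex representations.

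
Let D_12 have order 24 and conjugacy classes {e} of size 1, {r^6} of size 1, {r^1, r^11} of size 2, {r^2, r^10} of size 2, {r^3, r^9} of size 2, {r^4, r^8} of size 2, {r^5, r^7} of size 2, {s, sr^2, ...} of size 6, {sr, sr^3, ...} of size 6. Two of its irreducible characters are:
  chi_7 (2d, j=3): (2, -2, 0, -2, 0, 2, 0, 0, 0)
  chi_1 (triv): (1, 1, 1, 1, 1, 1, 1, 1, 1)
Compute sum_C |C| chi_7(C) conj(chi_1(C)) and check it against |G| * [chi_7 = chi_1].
Sum = 0; so <chi_7, chi_1> = 0 (distinct irreducibles are orthogonal).

Reasoning: Compute term by term over conjugacy classes (|C| * chi_7(C) * conj(chi_1(C))):
  1*(2)*conj(1) + 1*(-2)*conj(1) + 2*(0)*conj(1) + 2*(-2)*conj(1) + 2*(0)*conj(1) + 2*(2)*conj(1) + 2*(0)*conj(1) + 6*(0)*conj(1) + 6*(0)*conj(1)
  = (2) + (-2) + (0) + (-4) + (0) + (4) + (0) + (0) + (0)
  = 0.
Dividing by |G| = 24 gives 0/24 = 0, matching the row-orthogonality relation <chi_7, chi_1> = [chi_7 = chi_1].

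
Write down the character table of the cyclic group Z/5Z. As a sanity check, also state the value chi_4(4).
Character table of Z/5Z (irreps indexed chi_0,...,chi_4 with chi_k(m) = zeta_5^(k*m), zeta_5 = exp(2*pi*i/5)):
  irrep \ class  {0} (size 1)  {1} (size 1)    {2} (size 1)    {3} (size 1)    {4} (size 1)  
  chi_0          1             1               1               1               1             
  chi_1          1             exp(2*I*pi/5)   exp(4*I*pi/5)   exp(-4*I*pi/5)  exp(-2*I*pi/5)
  chi_2          1             exp(4*I*pi/5)   exp(-2*I*pi/5)  exp(2*I*pi/5)   exp(-4*I*pi/5)
  chi_3          1             exp(-4*I*pi/5)  exp(2*I*pi/5)   exp(-2*I*pi/5)  exp(4*I*pi/5) 
  chi_4          1             exp(-2*I*pi/5)  exp(-4*I*pi/5)  exp(4*I*pi/5)   exp(2*I*pi/5) 

Spot check: chi_4(4) = zeta_5^(4*4) = zeta_5^16 = exp(2*I*pi/5).

Why: Z/5Z is abelian, so all 5 irreducible complex representations are 1-dimensional. They are given by chi_k(m) = zeta_5^(k*m) for k = 0,...,4. Row orthogonality: sum_m chi_k(m) conj(chi_l(m)) = 5 * [k = l].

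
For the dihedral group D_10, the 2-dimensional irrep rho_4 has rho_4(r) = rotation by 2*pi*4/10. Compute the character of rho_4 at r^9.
chi_{rho_4}(r^9) = 2*cos(2*pi*4*9/10) = -sqrt(5)/2 - 1/2

Explanation: rho_4(r^9) is rotation by angle 2*pi*4*9/10, whose trace is 2*cos(2*pi*4*9/10) = -sqrt(5)/2 - 1/2.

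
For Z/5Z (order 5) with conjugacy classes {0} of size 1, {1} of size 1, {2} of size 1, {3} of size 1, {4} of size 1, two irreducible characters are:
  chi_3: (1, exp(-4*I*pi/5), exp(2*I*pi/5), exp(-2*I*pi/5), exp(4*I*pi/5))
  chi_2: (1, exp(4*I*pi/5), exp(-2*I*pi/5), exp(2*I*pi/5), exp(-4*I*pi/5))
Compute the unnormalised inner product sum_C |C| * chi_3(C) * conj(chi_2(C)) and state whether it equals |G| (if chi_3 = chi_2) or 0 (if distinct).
Sum = 0; so <chi_3, chi_2> = 0 (distinct irreducibles are orthogonal).

Details: Compute term by term over conjugacy classes (|C| * chi_3(C) * conj(chi_2(C))):
  1*(1)*conj(1) + 1*(exp(-4*I*pi/5))*conj(exp(4*I*pi/5)) + 1*(exp(2*I*pi/5))*conj(exp(-2*I*pi/5)) + 1*(exp(-2*I*pi/5))*conj(exp(2*I*pi/5)) + 1*(exp(4*I*pi/5))*conj(exp(-4*I*pi/5))
  = (1) + (exp(2*I*pi/5)) + (exp(4*I*pi/5)) + (exp(-4*I*pi/5)) + (exp(-2*I*pi/5))
  = 0.
(Exp terms are combined using exp(i*s)*conj(exp(i*t)) = exp(i*(s-t)), and sums of them are collapsed using the identity that for every m > 1 the m distinct m-th roots of unity sum to 0, e.g. 1 + exp(2*I*pi/3) + exp(-2*I*pi/3) = 0.)
Dividing by |G| = 5 gives 0/5 = 0, matching the row-orthogonality relation <chi_3, chi_2> = [chi_3 = chi_2].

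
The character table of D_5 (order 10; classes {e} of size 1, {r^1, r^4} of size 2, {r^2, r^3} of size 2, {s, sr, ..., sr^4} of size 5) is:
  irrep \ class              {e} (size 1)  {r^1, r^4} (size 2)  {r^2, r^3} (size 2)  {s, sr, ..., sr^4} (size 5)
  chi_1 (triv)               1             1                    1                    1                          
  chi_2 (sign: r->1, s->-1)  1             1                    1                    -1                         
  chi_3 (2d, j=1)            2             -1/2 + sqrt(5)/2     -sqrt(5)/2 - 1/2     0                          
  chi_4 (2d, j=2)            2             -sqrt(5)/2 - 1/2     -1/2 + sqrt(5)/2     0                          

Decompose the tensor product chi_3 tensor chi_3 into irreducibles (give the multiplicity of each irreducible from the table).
chi_3 tensor chi_3 = chi_1 + chi_2 + chi_4 (all other irreducibles have multiplicity 0).

Reasoning: The character of a tensor product is the pointwise product (chi_3 * chi_3)(C) = chi_3(C) * chi_3(C):
  {e}: (2)*(2), {r^1, r^4}: (-1/2 + sqrt(5)/2)*(-1/2 + sqrt(5)/2), {r^2, r^3}: (-sqrt(5)/2 - 1/2)*(-sqrt(5)/2 - 1/2), {s, sr, ..., sr^4}: (0)*(0)
so (chi_3 * chi_3) takes values
  {e} -> 4, {r^1, r^4} -> 3/2 - sqrt(5)/2, {r^2, r^3} -> sqrt(5)/2 + 3/2, {s, sr, ..., sr^4} -> 0.
Now take the inner product of this character with each irreducible chi from the table, <chi_3*chi_3, chi> = (1/10) sum_C |C| (chi_3*chi_3)(C) conj(chi(C)):
  <chi_3*chi_3, chi_1> = (1/10)[1*(4)*conj(1) + 2*(3/2 - sqrt(5)/2)*conj(1) + 2*(sqrt(5)/2 + 3/2)*conj(1) + 5*(0)*conj(1)]
      = (1/10)[(4) + (3 - sqrt(5)) + (sqrt(5) + 3) + (0)] = 10/10 = 1
  <chi_3*chi_3, chi_2> = (1/10)[1*(4)*conj(1) + 2*(3/2 - sqrt(5)/2)*conj(1) + 2*(sqrt(5)/2 + 3/2)*conj(1) + 5*(0)*conj(-1)]
      = (1/10)[(4) + (3 - sqrt(5)) + (sqrt(5) + 3) + (0)] = 10/10 = 1
  <chi_3*chi_3, chi_3> = (1/10)[1*(4)*conj(2) + 2*(3/2 - sqrt(5)/2)*conj(-1/2 + sqrt(5)/2) + 2*(sqrt(5)/2 + 3/2)*conj(-sqrt(5)/2 - 1/2) + 5*(0)*conj(0)]
      = (1/10)[(8) + (-4 + 2*sqrt(5)) + (-2*sqrt(5) - 4) + (0)] = 0/10 = 0
  <chi_3*chi_3, chi_4> = (1/10)[1*(4)*conj(2) + 2*(3/2 - sqrt(5)/2)*conj(-sqrt(5)/2 - 1/2) + 2*(sqrt(5)/2 + 3/2)*conj(-1/2 + sqrt(5)/2) + 5*(0)*conj(0)]
      = (1/10)[(8) + (1 - sqrt(5)) + (1 + sqrt(5)) + (0)] = 10/10 = 1
Hence the multiplicities are chi_1: 1, chi_2: 1, chi_4: 1. Dimension check: dim(chi_3)*dim(chi_3) = 2*2 = 4 and sum (mult * dim) = 1*1 + 1*1 + 1*2 = 4.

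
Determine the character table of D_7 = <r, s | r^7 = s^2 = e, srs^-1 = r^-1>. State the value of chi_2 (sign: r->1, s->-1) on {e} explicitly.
Conjugacy classes: {e} of size 1, {r^1, r^6} of size 2, {r^2, r^5} of size 2, {r^3, r^4} of size 2, {s, sr, ..., sr^6} of size 7.
Character table:
  irrep \ class              {e} (size 1)  {r^1, r^6} (size 2)  {r^2, r^5} (size 2)  {r^3, r^4} (size 2)  {s, sr, ..., sr^6} (size 7)
  chi_1 (triv)               1             1                    1                    1                    1                          
  chi_2 (sign: r->1, s->-1)  1             1                    1                    1                    -1                         
  chi_3 (2d, j=1)            2             2*cos(2*pi/7)        -2*cos(3*pi/7)       -2*cos(pi/7)         0                          
  chi_4 (2d, j=2)            2             -2*cos(3*pi/7)       -2*cos(pi/7)         2*cos(2*pi/7)        0                          
  chi_5 (2d, j=3)            2             -2*cos(pi/7)         2*cos(2*pi/7)        -2*cos(3*pi/7)       0                          

Spot check: chi_2 (sign: r->1, s->-1) on {e} = 1.

D_7 has order 2*7 = 14 with 5 conjugacy classes, hence 5 irreducibles. Sum of squared dims 1 + 1 + 4 + 4 + 4 = 14 = |G|. Linear characters come from the abelianisation; the 2-dimensional irreps have character r^k -> 2*cos(2*pi*j*k/7), reflections -> 0.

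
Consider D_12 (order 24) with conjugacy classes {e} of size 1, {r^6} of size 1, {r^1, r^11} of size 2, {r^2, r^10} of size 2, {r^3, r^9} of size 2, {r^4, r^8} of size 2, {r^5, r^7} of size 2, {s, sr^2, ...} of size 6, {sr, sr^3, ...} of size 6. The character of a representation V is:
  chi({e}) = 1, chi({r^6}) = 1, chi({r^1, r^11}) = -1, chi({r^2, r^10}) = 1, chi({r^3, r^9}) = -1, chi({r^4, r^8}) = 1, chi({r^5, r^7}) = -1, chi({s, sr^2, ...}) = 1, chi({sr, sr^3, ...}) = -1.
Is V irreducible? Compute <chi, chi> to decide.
Irreducible: <chi, chi> = 1.

Justification: <chi, chi> = (1/|G|) sum_C |C| * |chi(C)|^2 = (1/24)[1*|1|^2 + 1*|1|^2 + 2*|-1|^2 + 2*|1|^2 + 2*|-1|^2 + 2*|1|^2 + 2*|-1|^2 + 6*|1|^2 + 6*|-1|^2]
  = (1/24)[(1) + (1) + (2) + (2) + (2) + (2) + (2) + (6) + (6)] = 24/24 = 1.
A character is irreducible iff <chi, chi> = 1, so this representation is irreducible.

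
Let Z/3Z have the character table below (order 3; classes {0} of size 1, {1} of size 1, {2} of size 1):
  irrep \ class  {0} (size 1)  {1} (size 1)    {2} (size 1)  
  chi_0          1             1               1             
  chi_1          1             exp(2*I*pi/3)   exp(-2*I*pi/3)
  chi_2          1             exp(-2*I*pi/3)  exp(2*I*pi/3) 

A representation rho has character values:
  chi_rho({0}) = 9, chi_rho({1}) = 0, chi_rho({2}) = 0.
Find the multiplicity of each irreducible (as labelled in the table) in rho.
Multiplicities: chi_0: 3, chi_1: 3, chi_2: 3.

Use <chi_rho, chi> = (1/|G|) sum_C |C| * chi_rho(C) * conj(chi(C)) with |G| = 3 for each irreducible chi in the table:
  <chi_rho, chi_0> = (1/3)[1*(9)*conj(1) + 1*(0)*conj(1) + 1*(0)*conj(1)]
      = (1/3)[(9) + (0) + (0)] = 9/3 = 3
  <chi_rho, chi_1> = (1/3)[1*(9)*conj(1) + 1*(0)*conj(exp(2*I*pi/3)) + 1*(0)*conj(exp(-2*I*pi/3))]
      = (1/3)[(9) + (0) + (0)] = 9/3 = 3
  <chi_rho, chi_2> = (1/3)[1*(9)*conj(1) + 1*(0)*conj(exp(-2*I*pi/3)) + 1*(0)*conj(exp(2*I*pi/3))]
      = (1/3)[(9) + (0) + (0)] = 9/3 = 3
(Exp terms are combined using exp(i*s)*conj(exp(i*t)) = exp(i*(s-t)), and sums of them are collapsed using the identity that for every m > 1 the m distinct m-th roots of unity sum to 0, e.g. 1 + exp(2*I*pi/3) + exp(-2*I*pi/3) = 0.)
Dimension check: dim(rho) = sum (mult * dim) = 3*1 + 3*1 + 3*1 = 9 = chi_rho(e) = 9.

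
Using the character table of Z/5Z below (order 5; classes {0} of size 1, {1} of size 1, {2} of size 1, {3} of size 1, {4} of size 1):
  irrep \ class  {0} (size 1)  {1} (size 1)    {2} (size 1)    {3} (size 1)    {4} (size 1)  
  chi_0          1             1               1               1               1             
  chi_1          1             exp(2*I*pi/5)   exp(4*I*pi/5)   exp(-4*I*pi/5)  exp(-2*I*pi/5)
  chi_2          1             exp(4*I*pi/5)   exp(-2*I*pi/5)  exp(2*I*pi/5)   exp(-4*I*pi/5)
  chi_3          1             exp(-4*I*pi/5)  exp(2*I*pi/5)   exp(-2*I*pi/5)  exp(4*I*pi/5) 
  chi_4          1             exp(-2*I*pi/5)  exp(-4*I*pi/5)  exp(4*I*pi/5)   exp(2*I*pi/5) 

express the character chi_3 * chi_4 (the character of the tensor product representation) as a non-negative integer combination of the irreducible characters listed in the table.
chi_3 tensor chi_4 = chi_2 (all other irreducibles have multiplicity 0).

Explanation: The character of a tensor product is the pointwise product (chi_3 * chi_4)(C) = chi_3(C) * chi_4(C):
  {0}: (1)*(1), {1}: (exp(-4*I*pi/5))*(exp(-2*I*pi/5)), {2}: (exp(2*I*pi/5))*(exp(-4*I*pi/5)), {3}: (exp(-2*I*pi/5))*(exp(4*I*pi/5)), {4}: (exp(4*I*pi/5))*(exp(2*I*pi/5))
so (chi_3 * chi_4) takes values
  {0} -> 1, {1} -> exp(4*I*pi/5), {2} -> exp(-2*I*pi/5), {3} -> exp(2*I*pi/5), {4} -> exp(-4*I*pi/5).
Now take the inner product of this character with each irreducible chi from the table, <chi_3*chi_4, chi> = (1/5) sum_C |C| (chi_3*chi_4)(C) conj(chi(C)):
  <chi_3*chi_4, chi_0> = (1/5)[1*(1)*conj(1) + 1*(exp(4*I*pi/5))*conj(1) + 1*(exp(-2*I*pi/5))*conj(1) + 1*(exp(2*I*pi/5))*conj(1) + 1*(exp(-4*I*pi/5))*conj(1)]
      = (1/5)[(1) + (exp(4*I*pi/5)) + (exp(-2*I*pi/5)) + (exp(2*I*pi/5)) + (exp(-4*I*pi/5))] = 0/5 = 0
  <chi_3*chi_4, chi_1> = (1/5)[1*(1)*conj(1) + 1*(exp(4*I*pi/5))*conj(exp(2*I*pi/5)) + 1*(exp(-2*I*pi/5))*conj(exp(4*I*pi/5)) + 1*(exp(2*I*pi/5))*conj(exp(-4*I*pi/5)) + 1*(exp(-4*I*pi/5))*conj(exp(-2*I*pi/5))]
      = (1/5)[(1) + (exp(2*I*pi/5)) + (exp(4*I*pi/5)) + (exp(-4*I*pi/5)) + (exp(-2*I*pi/5))] = 0/5 = 0
  <chi_3*chi_4, chi_2> = (1/5)[1*(1)*conj(1) + 1*(exp(4*I*pi/5))*conj(exp(4*I*pi/5)) + 1*(exp(-2*I*pi/5))*conj(exp(-2*I*pi/5)) + 1*(exp(2*I*pi/5))*conj(exp(2*I*pi/5)) + 1*(exp(-4*I*pi/5))*conj(exp(-4*I*pi/5))]
      = (1/5)[(1) + (1) + (1) + (1) + (1)] = 5/5 = 1
  <chi_3*chi_4, chi_3> = (1/5)[1*(1)*conj(1) + 1*(exp(4*I*pi/5))*conj(exp(-4*I*pi/5)) + 1*(exp(-2*I*pi/5))*conj(exp(2*I*pi/5)) + 1*(exp(2*I*pi/5))*conj(exp(-2*I*pi/5)) + 1*(exp(-4*I*pi/5))*conj(exp(4*I*pi/5))]
      = (1/5)[(1) + (exp(-2*I*pi/5)) + (exp(-4*I*pi/5)) + (exp(4*I*pi/5)) + (exp(2*I*pi/5))] = 0/5 = 0
  <chi_3*chi_4, chi_4> = (1/5)[1*(1)*conj(1) + 1*(exp(4*I*pi/5))*conj(exp(-2*I*pi/5)) + 1*(exp(-2*I*pi/5))*conj(exp(-4*I*pi/5)) + 1*(exp(2*I*pi/5))*conj(exp(4*I*pi/5)) + 1*(exp(-4*I*pi/5))*conj(exp(2*I*pi/5))]
      = (1/5)[(1) + (exp(-4*I*pi/5)) + (exp(2*I*pi/5)) + (exp(-2*I*pi/5)) + (exp(4*I*pi/5))] = 0/5 = 0
(Exp terms are combined using exp(i*s)*conj(exp(i*t)) = exp(i*(s-t)), and sums of them are collapsed using the identity that for every m > 1 the m distinct m-th roots of unity sum to 0, e.g. 1 + exp(2*I*pi/3) + exp(-2*I*pi/3) = 0.)
Hence the multiplicities are chi_2: 1. Dimension check: dim(chi_3)*dim(chi_4) = 1*1 = 1 and sum (mult * dim) = 1*1 = 1.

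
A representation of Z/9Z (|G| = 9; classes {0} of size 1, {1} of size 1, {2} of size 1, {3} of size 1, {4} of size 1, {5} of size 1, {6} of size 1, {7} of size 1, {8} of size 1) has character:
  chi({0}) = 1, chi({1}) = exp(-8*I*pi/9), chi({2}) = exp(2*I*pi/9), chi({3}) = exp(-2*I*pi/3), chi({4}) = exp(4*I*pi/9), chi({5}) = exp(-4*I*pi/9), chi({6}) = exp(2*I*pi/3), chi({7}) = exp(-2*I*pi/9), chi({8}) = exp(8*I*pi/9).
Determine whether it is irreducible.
Irreducible: <chi, chi> = 1.

<chi, chi> = (1/|G|) sum_C |C| * |chi(C)|^2 = (1/9)[1*|1|^2 + 1*|exp(-8*I*pi/9)|^2 + 1*|exp(2*I*pi/9)|^2 + 1*|exp(-2*I*pi/3)|^2 + 1*|exp(4*I*pi/9)|^2 + 1*|exp(-4*I*pi/9)|^2 + 1*|exp(2*I*pi/3)|^2 + 1*|exp(-2*I*pi/9)|^2 + 1*|exp(8*I*pi/9)|^2]
  = (1/9)[(1) + (1) + (1) + (1) + (1) + (1) + (1) + (1) + (1)] = 9/9 = 1.
(Exp terms are combined using exp(i*s)*conj(exp(i*t)) = exp(i*(s-t)), and sums of them are collapsed using the identity that for every m > 1 the m distinct m-th roots of unity sum to 0, e.g. 1 + exp(2*I*pi/3) + exp(-2*I*pi/3) = 0.)
A character is irreducible iff <chi, chi> = 1, so this representation is irreducible.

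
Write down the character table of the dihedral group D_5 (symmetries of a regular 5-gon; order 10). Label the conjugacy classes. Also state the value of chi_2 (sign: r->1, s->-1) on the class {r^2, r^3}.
Conjugacy classes: {e} of size 1, {r^1, r^4} of size 2, {r^2, r^3} of size 2, {s, sr, ..., sr^4} of size 5.
Character table:
  irrep \ class              {e} (size 1)  {r^1, r^4} (size 2)  {r^2, r^3} (size 2)  {s, sr, ..., sr^4} (size 5)
  chi_1 (triv)               1             1                    1                    1                          
  chi_2 (sign: r->1, s->-1)  1             1                    1                    -1                         
  chi_3 (2d, j=1)            2             -1/2 + sqrt(5)/2     -sqrt(5)/2 - 1/2     0                          
  chi_4 (2d, j=2)            2             -sqrt(5)/2 - 1/2     -1/2 + sqrt(5)/2     0                          

Spot check: chi_2 (sign: r->1, s->-1) on {r^2, r^3} = 1.

Derivation: D_5 has order 2*5 = 10 with 4 conjugacy classes, hence 4 irreducibles. Sum of squared dims 1 + 1 + 4 + 4 = 10 = |G|. Linear characters come from the abelianisation; the 2-dimensional irreps have character r^k -> 2*cos(2*pi*j*k/5), reflections -> 0.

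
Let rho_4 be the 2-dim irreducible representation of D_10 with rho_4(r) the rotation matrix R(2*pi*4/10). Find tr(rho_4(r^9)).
chi_{rho_4}(r^9) = 2*cos(2*pi*4*9/10) = -sqrt(5)/2 - 1/2

Why: rho_4(r^9) is rotation by angle 2*pi*4*9/10, whose trace is 2*cos(2*pi*4*9/10) = -sqrt(5)/2 - 1/2.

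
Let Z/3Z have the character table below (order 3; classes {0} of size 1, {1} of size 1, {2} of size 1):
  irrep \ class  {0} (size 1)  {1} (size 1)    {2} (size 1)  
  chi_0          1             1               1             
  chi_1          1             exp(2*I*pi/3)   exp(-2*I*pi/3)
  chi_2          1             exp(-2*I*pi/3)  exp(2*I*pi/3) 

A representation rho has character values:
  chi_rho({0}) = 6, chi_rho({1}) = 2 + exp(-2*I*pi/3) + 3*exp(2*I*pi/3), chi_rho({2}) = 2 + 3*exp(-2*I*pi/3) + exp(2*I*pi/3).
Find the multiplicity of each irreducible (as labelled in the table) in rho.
Multiplicities: chi_0: 2, chi_1: 3, chi_2: 1.

Use <chi_rho, chi> = (1/|G|) sum_C |C| * chi_rho(C) * conj(chi(C)) with |G| = 3 for each irreducible chi in the table:
  <chi_rho, chi_0> = (1/3)[1*(6)*conj(1) + 1*(2 + exp(-2*I*pi/3) + 3*exp(2*I*pi/3))*conj(1) + 1*(2 + 3*exp(-2*I*pi/3) + exp(2*I*pi/3))*conj(1)]
      = (1/3)[(6) + (2 + exp(-2*I*pi/3) + 3*exp(2*I*pi/3)) + (2 + 3*exp(-2*I*pi/3) + exp(2*I*pi/3))] = 6/3 = 2
  <chi_rho, chi_1> = (1/3)[1*(6)*conj(1) + 1*(2 + exp(-2*I*pi/3) + 3*exp(2*I*pi/3))*conj(exp(2*I*pi/3)) + 1*(2 + 3*exp(-2*I*pi/3) + exp(2*I*pi/3))*conj(exp(-2*I*pi/3))]
      = (1/3)[(6) + (3 + 2*exp(-2*I*pi/3) + exp(2*I*pi/3)) + (3 + exp(-2*I*pi/3) + 2*exp(2*I*pi/3))] = 9/3 = 3
  <chi_rho, chi_2> = (1/3)[1*(6)*conj(1) + 1*(2 + exp(-2*I*pi/3) + 3*exp(2*I*pi/3))*conj(exp(-2*I*pi/3)) + 1*(2 + 3*exp(-2*I*pi/3) + exp(2*I*pi/3))*conj(exp(2*I*pi/3))]
      = (1/3)[(6) + (1 + 3*exp(-2*I*pi/3) + 2*exp(2*I*pi/3)) + (1 + 2*exp(-2*I*pi/3) + 3*exp(2*I*pi/3))] = 3/3 = 1
(Exp terms are combined using exp(i*s)*conj(exp(i*t)) = exp(i*(s-t)), and sums of them are collapsed using the identity that for every m > 1 the m distinct m-th roots of unity sum to 0, e.g. 1 + exp(2*I*pi/3) + exp(-2*I*pi/3) = 0.)
Dimension check: dim(rho) = sum (mult * dim) = 2*1 + 3*1 + 1*1 = 6 = chi_rho(e) = 6.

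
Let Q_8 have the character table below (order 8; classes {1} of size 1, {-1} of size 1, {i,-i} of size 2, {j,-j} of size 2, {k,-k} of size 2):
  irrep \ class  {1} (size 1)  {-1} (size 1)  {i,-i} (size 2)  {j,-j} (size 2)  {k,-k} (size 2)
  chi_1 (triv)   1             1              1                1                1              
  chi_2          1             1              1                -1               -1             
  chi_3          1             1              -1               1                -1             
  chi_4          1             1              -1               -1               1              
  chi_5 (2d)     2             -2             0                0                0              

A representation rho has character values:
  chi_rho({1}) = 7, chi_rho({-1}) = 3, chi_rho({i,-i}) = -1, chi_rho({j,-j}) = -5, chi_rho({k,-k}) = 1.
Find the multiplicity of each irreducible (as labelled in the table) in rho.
Multiplicities: chi_1: 0, chi_2: 2, chi_3: 0, chi_4: 3, chi_5: 1.

Details: Use <chi_rho, chi> = (1/|G|) sum_C |C| * chi_rho(C) * conj(chi(C)) with |G| = 8 for each irreducible chi in the table:
  <chi_rho, chi_1> = (1/8)[1*(7)*conj(1) + 1*(3)*conj(1) + 2*(-1)*conj(1) + 2*(-5)*conj(1) + 2*(1)*conj(1)]
      = (1/8)[(7) + (3) + (-2) + (-10) + (2)] = 0/8 = 0
  <chi_rho, chi_2> = (1/8)[1*(7)*conj(1) + 1*(3)*conj(1) + 2*(-1)*conj(1) + 2*(-5)*conj(-1) + 2*(1)*conj(-1)]
      = (1/8)[(7) + (3) + (-2) + (10) + (-2)] = 16/8 = 2
  <chi_rho, chi_3> = (1/8)[1*(7)*conj(1) + 1*(3)*conj(1) + 2*(-1)*conj(-1) + 2*(-5)*conj(1) + 2*(1)*conj(-1)]
      = (1/8)[(7) + (3) + (2) + (-10) + (-2)] = 0/8 = 0
  <chi_rho, chi_4> = (1/8)[1*(7)*conj(1) + 1*(3)*conj(1) + 2*(-1)*conj(-1) + 2*(-5)*conj(-1) + 2*(1)*conj(1)]
      = (1/8)[(7) + (3) + (2) + (10) + (2)] = 24/8 = 3
  <chi_rho, chi_5> = (1/8)[1*(7)*conj(2) + 1*(3)*conj(-2) + 2*(-1)*conj(0) + 2*(-5)*conj(0) + 2*(1)*conj(0)]
      = (1/8)[(14) + (-6) + (0) + (0) + (0)] = 8/8 = 1
Dimension check: dim(rho) = sum (mult * dim) = 0*1 + 2*1 + 0*1 + 3*1 + 1*2 = 7 = chi_rho(e) = 7.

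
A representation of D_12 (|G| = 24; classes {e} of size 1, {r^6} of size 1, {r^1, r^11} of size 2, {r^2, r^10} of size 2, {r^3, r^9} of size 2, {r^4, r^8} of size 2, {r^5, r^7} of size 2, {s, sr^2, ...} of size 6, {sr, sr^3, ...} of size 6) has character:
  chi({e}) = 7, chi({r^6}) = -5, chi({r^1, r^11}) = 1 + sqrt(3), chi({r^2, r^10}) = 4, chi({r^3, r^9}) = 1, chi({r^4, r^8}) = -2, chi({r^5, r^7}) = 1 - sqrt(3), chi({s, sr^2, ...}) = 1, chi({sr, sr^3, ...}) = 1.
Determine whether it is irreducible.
Not irreducible (reducible): <chi, chi> = 6 > 1.

Explanation: <chi, chi> = (1/|G|) sum_C |C| * |chi(C)|^2 = (1/24)[1*|7|^2 + 1*|-5|^2 + 2*|1 + sqrt(3)|^2 + 2*|4|^2 + 2*|1|^2 + 2*|-2|^2 + 2*|1 - sqrt(3)|^2 + 6*|1|^2 + 6*|1|^2]
  = (1/24)[(49) + (25) + (4*sqrt(3) + 8) + (32) + (2) + (8) + (8 - 4*sqrt(3)) + (6) + (6)] = 144/24 = 6.
A character is irreducible iff <chi, chi> = 1, so this representation is reducible.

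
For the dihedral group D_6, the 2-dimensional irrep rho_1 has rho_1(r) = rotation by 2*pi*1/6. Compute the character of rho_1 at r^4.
chi_{rho_1}(r^4) = 2*cos(2*pi*1*4/6) = -1

Reasoning: rho_1(r^4) is rotation by angle 2*pi*1*4/6, whose trace is 2*cos(2*pi*1*4/6) = -1.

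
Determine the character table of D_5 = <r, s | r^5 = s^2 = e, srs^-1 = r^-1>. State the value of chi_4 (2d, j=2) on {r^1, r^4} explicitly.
Conjugacy classes: {e} of size 1, {r^1, r^4} of size 2, {r^2, r^3} of size 2, {s, sr, ..., sr^4} of size 5.
Character table:
  irrep \ class              {e} (size 1)  {r^1, r^4} (size 2)  {r^2, r^3} (size 2)  {s, sr, ..., sr^4} (size 5)
  chi_1 (triv)               1             1                    1                    1                          
  chi_2 (sign: r->1, s->-1)  1             1                    1                    -1                         
  chi_3 (2d, j=1)            2             -1/2 + sqrt(5)/2     -sqrt(5)/2 - 1/2     0                          
  chi_4 (2d, j=2)            2             -sqrt(5)/2 - 1/2     -1/2 + sqrt(5)/2     0                          

Spot check: chi_4 (2d, j=2) on {r^1, r^4} = -sqrt(5)/2 - 1/2.

Working: D_5 has order 2*5 = 10 with 4 conjugacy classes, hence 4 irreducibles. Sum of squared dims 1 + 1 + 4 + 4 = 10 = |G|. Linear characters come from the abelianisation; the 2-dimensional irreps have character r^k -> 2*cos(2*pi*j*k/5), reflections -> 0.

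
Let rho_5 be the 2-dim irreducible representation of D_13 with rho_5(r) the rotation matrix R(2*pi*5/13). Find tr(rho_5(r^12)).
chi_{rho_5}(r^12) = 2*cos(2*pi*5*12/13) = -2*cos(3*pi/13)

Reasoning: rho_5(r^12) is rotation by angle 2*pi*5*12/13, whose trace is 2*cos(2*pi*5*12/13) = -2*cos(3*pi/13).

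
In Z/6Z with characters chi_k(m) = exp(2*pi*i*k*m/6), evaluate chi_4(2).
chi_4(2) = zeta_6^8 = exp(2*I*pi/3)

Explanation: chi_4(2) = zeta_6^(4*2) = zeta_6^8. Since zeta_6^6 = 1, this equals zeta_6^2 = exp(2*pi*i*2/6) = exp(2*I*pi/3).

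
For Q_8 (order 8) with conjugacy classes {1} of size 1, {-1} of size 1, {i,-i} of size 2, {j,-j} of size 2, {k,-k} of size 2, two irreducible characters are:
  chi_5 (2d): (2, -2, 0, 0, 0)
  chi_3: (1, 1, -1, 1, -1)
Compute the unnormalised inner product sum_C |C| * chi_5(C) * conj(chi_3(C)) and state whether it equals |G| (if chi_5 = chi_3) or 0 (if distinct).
Sum = 0; so <chi_5, chi_3> = 0 (distinct irreducibles are orthogonal).

Justification: Compute term by term over conjugacy classes (|C| * chi_5(C) * conj(chi_3(C))):
  1*(2)*conj(1) + 1*(-2)*conj(1) + 2*(0)*conj(-1) + 2*(0)*conj(1) + 2*(0)*conj(-1)
  = (2) + (-2) + (0) + (0) + (0)
  = 0.
Dividing by |G| = 8 gives 0/8 = 0, matching the row-orthogonality relation <chi_5, chi_3> = [chi_5 = chi_3].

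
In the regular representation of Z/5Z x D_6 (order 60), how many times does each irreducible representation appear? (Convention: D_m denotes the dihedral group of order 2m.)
Each irreducible V_i of dimension d_i appears with multiplicity d_i, i.e. rho_reg = (direct sum over all irreducibles V_i) d_i V_i. The irreducible dimensions for Z/5Z x D_6 are 1, 1, 1, 1, 1, 1, 1, 1, 1, 1, 1, 1, 1, 1, 1, 1, 1, 1, 1, 1, 2, 2, 2, 2, 2, 2, 2, 2, 2, 2: 20 irreducibles of dimension 1, each with multiplicity 1; 10 irreducibles of dimension 2, each with multiplicity 2. Total dimension 20*1*1 + 10*2*2 = 60 = |G|.

Reasoning: General theorem: in the regular representation of a finite group G, each irreducible appears with multiplicity equal to its dimension. Check: dim(rho_reg) = sum d_i^2 = 1 + 1 + 1 + 1 + 1 + 1 + 1 + 1 + 1 + 1 + 1 + 1 + 1 + 1 + 1 + 1 + 1 + 1 + 1 + 1 + 4 + 4 + 4 + 4 + 4 + 4 + 4 + 4 + 4 + 4 = 60 = |G|.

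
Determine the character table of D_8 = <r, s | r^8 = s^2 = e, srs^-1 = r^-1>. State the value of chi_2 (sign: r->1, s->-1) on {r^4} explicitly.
Conjugacy classes: {e} of size 1, {r^4} of size 1, {r^1, r^7} of size 2, {r^2, r^6} of size 2, {r^3, r^5} of size 2, {s, sr^2, ...} of size 4, {sr, sr^3, ...} of size 4.
Character table:
  irrep \ class              {e} (size 1)  {r^4} (size 1)  {r^1, r^7} (size 2)  {r^2, r^6} (size 2)  {r^3, r^5} (size 2)  {s, sr^2, ...} (size 4)  {sr, sr^3, ...} (size 4)
  chi_1 (triv)               1             1               1                    1                    1                    1                        1                       
  chi_2 (sign: r->1, s->-1)  1             1               1                    1                    1                    -1                       -1                      
  chi_3 (r->-1, s->1)        1             1               -1                   1                    -1                   1                        -1                      
  chi_4 (r->-1, s->-1)       1             1               -1                   1                    -1                   -1                       1                       
  chi_5 (2d, j=1)            2             -2              sqrt(2)              0                    -sqrt(2)             0                        0                       
  chi_6 (2d, j=2)            2             2               0                    -2                   0                    0                        0                       
  chi_7 (2d, j=3)            2             -2              -sqrt(2)             0                    sqrt(2)              0                        0                       

Spot check: chi_2 (sign: r->1, s->-1) on {r^4} = 1.

Argument: D_8 has order 2*8 = 16 with 7 conjugacy classes, hence 7 irreducibles. Sum of squared dims 1 + 1 + 1 + 1 + 4 + 4 + 4 = 16 = |G|. Linear characters come from the abelianisation; the 2-dimensional irreps have character r^k -> 2*cos(2*pi*j*k/8), reflections -> 0.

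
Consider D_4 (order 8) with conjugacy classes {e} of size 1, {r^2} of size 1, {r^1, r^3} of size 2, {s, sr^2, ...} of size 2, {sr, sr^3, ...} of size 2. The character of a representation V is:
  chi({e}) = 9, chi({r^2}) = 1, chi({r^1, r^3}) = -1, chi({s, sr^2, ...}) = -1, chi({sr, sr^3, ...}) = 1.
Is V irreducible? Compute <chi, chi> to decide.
Not irreducible (reducible): <chi, chi> = 11 > 1.

Justification: <chi, chi> = (1/|G|) sum_C |C| * |chi(C)|^2 = (1/8)[1*|9|^2 + 1*|1|^2 + 2*|-1|^2 + 2*|-1|^2 + 2*|1|^2]
  = (1/8)[(81) + (1) + (2) + (2) + (2)] = 88/8 = 11.
A character is irreducible iff <chi, chi> = 1, so this representation is reducible.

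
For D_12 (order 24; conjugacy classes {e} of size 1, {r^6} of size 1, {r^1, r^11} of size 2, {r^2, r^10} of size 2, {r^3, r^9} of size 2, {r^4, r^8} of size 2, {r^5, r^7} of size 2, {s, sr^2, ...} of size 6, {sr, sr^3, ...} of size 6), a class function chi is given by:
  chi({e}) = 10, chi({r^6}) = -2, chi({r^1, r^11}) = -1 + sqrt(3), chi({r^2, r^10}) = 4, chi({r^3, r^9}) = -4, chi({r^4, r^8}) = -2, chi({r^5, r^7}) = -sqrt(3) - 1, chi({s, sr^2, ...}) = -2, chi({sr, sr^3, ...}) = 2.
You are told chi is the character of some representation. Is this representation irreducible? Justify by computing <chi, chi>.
Not irreducible (reducible): <chi, chi> = 10 > 1.

Argument: <chi, chi> = (1/|G|) sum_C |C| * |chi(C)|^2 = (1/24)[1*|10|^2 + 1*|-2|^2 + 2*|-1 + sqrt(3)|^2 + 2*|4|^2 + 2*|-4|^2 + 2*|-2|^2 + 2*|-sqrt(3) - 1|^2 + 6*|-2|^2 + 6*|2|^2]
  = (1/24)[(100) + (4) + (8 - 4*sqrt(3)) + (32) + (32) + (8) + (4*sqrt(3) + 8) + (24) + (24)] = 240/24 = 10.
A character is irreducible iff <chi, chi> = 1, so this representation is reducible.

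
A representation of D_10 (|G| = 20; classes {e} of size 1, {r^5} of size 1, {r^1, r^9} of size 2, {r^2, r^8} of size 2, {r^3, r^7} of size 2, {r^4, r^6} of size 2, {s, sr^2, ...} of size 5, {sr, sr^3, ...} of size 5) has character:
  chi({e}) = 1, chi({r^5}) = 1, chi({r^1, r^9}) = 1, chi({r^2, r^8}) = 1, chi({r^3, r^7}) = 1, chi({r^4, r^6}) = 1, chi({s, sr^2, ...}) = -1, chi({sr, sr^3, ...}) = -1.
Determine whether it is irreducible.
Irreducible: <chi, chi> = 1.

Justification: <chi, chi> = (1/|G|) sum_C |C| * |chi(C)|^2 = (1/20)[1*|1|^2 + 1*|1|^2 + 2*|1|^2 + 2*|1|^2 + 2*|1|^2 + 2*|1|^2 + 5*|-1|^2 + 5*|-1|^2]
  = (1/20)[(1) + (1) + (2) + (2) + (2) + (2) + (5) + (5)] = 20/20 = 1.
A character is irreducible iff <chi, chi> = 1, so this representation is irreducible.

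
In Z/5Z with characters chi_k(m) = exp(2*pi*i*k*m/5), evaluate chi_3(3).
chi_3(3) = zeta_5^9 = exp(-2*I*pi/5)

Why: chi_3(3) = zeta_5^(3*3) = zeta_5^9. Since zeta_5^5 = 1, this equals zeta_5^4 = exp(2*pi*i*4/5) = exp(-2*I*pi/5).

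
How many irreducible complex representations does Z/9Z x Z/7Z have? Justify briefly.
63

Solution. The number of irreducible complex representations of a finite group equals its number of conjugacy classes. Z/9Z x Z/7Z is abelian of order 63, so every element is its own conjugacy class: 63 classes, so Z/9Z x Z/7Z (order 63) has exactly 63 irreducible complex representations.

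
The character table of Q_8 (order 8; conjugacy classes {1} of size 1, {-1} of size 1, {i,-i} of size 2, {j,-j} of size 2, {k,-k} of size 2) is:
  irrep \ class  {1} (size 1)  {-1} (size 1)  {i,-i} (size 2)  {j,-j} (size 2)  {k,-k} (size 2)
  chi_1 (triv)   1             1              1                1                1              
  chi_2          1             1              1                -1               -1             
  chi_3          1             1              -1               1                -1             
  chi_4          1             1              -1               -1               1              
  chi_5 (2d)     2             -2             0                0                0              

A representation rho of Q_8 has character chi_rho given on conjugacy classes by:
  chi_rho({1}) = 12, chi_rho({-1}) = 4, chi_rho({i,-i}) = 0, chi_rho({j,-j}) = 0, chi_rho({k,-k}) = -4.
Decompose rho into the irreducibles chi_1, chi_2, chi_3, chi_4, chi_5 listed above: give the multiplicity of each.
Multiplicities: chi_1: 1, chi_2: 3, chi_3: 3, chi_4: 1, chi_5: 2.

Justification: Use <chi_rho, chi> = (1/|G|) sum_C |C| * chi_rho(C) * conj(chi(C)) with |G| = 8 for each irreducible chi in the table:
  <chi_rho, chi_1> = (1/8)[1*(12)*conj(1) + 1*(4)*conj(1) + 2*(0)*conj(1) + 2*(0)*conj(1) + 2*(-4)*conj(1)]
      = (1/8)[(12) + (4) + (0) + (0) + (-8)] = 8/8 = 1
  <chi_rho, chi_2> = (1/8)[1*(12)*conj(1) + 1*(4)*conj(1) + 2*(0)*conj(1) + 2*(0)*conj(-1) + 2*(-4)*conj(-1)]
      = (1/8)[(12) + (4) + (0) + (0) + (8)] = 24/8 = 3
  <chi_rho, chi_3> = (1/8)[1*(12)*conj(1) + 1*(4)*conj(1) + 2*(0)*conj(-1) + 2*(0)*conj(1) + 2*(-4)*conj(-1)]
      = (1/8)[(12) + (4) + (0) + (0) + (8)] = 24/8 = 3
  <chi_rho, chi_4> = (1/8)[1*(12)*conj(1) + 1*(4)*conj(1) + 2*(0)*conj(-1) + 2*(0)*conj(-1) + 2*(-4)*conj(1)]
      = (1/8)[(12) + (4) + (0) + (0) + (-8)] = 8/8 = 1
  <chi_rho, chi_5> = (1/8)[1*(12)*conj(2) + 1*(4)*conj(-2) + 2*(0)*conj(0) + 2*(0)*conj(0) + 2*(-4)*conj(0)]
      = (1/8)[(24) + (-8) + (0) + (0) + (0)] = 16/8 = 2
Dimension check: dim(rho) = sum (mult * dim) = 1*1 + 3*1 + 3*1 + 1*1 + 2*2 = 12 = chi_rho(e) = 12.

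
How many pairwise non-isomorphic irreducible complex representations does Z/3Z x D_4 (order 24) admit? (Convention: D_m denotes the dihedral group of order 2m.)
15

Explanation: The number of irreducible complex representations of a finite group equals its number of conjugacy classes. For a direct product, #classes(G x H) = #classes(G) * #classes(H). Z/3Z has 3 classes (abelian), D_4 has 5 classes, so 3 * 5 = 15, so Z/3Z x D_4 (order 24) has exactly 15 irreducible complex representations.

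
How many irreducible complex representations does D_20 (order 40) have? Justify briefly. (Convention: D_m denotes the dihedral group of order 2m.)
13

Reasoning: The number of irreducible complex representations of a finite group equals its number of conjugacy classes. D_20 has 13 conjugacy classes (n/2 + 3 for n even), so D_20 (order 40) has exactly 13 irreducible complex representations.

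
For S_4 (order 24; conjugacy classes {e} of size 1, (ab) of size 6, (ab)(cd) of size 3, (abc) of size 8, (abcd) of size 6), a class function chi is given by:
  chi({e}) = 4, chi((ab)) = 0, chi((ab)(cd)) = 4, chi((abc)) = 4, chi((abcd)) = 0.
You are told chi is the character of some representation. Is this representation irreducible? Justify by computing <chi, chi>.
Not irreducible (reducible): <chi, chi> = 8 > 1.

Reasoning: <chi, chi> = (1/|G|) sum_C |C| * |chi(C)|^2 = (1/24)[1*|4|^2 + 6*|0|^2 + 3*|4|^2 + 8*|4|^2 + 6*|0|^2]
  = (1/24)[(16) + (0) + (48) + (128) + (0)] = 192/24 = 8.
A character is irreducible iff <chi, chi> = 1, so this representation is reducible.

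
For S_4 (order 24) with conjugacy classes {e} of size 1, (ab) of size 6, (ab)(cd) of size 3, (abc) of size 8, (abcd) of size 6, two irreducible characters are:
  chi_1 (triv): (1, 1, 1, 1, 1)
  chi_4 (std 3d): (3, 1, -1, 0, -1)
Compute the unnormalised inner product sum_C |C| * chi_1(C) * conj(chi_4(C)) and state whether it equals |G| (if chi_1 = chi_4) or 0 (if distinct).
Sum = 0; so <chi_1, chi_4> = 0 (distinct irreducibles are orthogonal).

Proof sketch: Compute term by term over conjugacy classes (|C| * chi_1(C) * conj(chi_4(C))):
  1*(1)*conj(3) + 6*(1)*conj(1) + 3*(1)*conj(-1) + 8*(1)*conj(0) + 6*(1)*conj(-1)
  = (3) + (6) + (-3) + (0) + (-6)
  = 0.
Dividing by |G| = 24 gives 0/24 = 0, matching the row-orthogonality relation <chi_1, chi_4> = [chi_1 = chi_4].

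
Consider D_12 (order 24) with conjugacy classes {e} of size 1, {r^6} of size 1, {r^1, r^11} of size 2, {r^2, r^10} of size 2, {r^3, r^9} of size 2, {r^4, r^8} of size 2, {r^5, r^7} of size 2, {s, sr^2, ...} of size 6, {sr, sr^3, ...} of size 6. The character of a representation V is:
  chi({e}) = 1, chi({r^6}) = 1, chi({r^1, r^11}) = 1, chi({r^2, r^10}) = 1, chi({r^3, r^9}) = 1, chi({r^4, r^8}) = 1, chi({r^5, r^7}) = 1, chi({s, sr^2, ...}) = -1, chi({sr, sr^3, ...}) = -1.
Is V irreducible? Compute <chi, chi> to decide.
Irreducible: <chi, chi> = 1.

Derivation: <chi, chi> = (1/|G|) sum_C |C| * |chi(C)|^2 = (1/24)[1*|1|^2 + 1*|1|^2 + 2*|1|^2 + 2*|1|^2 + 2*|1|^2 + 2*|1|^2 + 2*|1|^2 + 6*|-1|^2 + 6*|-1|^2]
  = (1/24)[(1) + (1) + (2) + (2) + (2) + (2) + (2) + (6) + (6)] = 24/24 = 1.
A character is irreducible iff <chi, chi> = 1, so this representation is irreducible.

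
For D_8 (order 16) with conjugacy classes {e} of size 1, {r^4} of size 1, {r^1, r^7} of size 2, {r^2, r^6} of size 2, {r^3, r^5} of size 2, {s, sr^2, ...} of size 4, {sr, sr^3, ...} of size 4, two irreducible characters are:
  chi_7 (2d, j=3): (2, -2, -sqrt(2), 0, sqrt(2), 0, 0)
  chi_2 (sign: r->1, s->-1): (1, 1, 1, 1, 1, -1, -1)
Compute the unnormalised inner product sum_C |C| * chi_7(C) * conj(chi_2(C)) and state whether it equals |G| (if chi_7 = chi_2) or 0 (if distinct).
Sum = 0; so <chi_7, chi_2> = 0 (distinct irreducibles are orthogonal).

Solution. Compute term by term over conjugacy classes (|C| * chi_7(C) * conj(chi_2(C))):
  1*(2)*conj(1) + 1*(-2)*conj(1) + 2*(-sqrt(2))*conj(1) + 2*(0)*conj(1) + 2*(sqrt(2))*conj(1) + 4*(0)*conj(-1) + 4*(0)*conj(-1)
  = (2) + (-2) + (-2*sqrt(2)) + (0) + (2*sqrt(2)) + (0) + (0)
  = 0.
Dividing by |G| = 16 gives 0/16 = 0, matching the row-orthogonality relation <chi_7, chi_2> = [chi_7 = chi_2].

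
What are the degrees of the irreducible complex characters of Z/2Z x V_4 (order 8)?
Dimensions: 1, 1, 1, 1, 1, 1, 1, 1

Solution. There are 8 irreducibles (= number of conjugacy classes). Their dimensions d_i satisfy sum d_i^2 = |G| = 8: 1 + 1 + 1 + 1 + 1 + 1 + 1 + 1 = 8. (For the product with Z/2Z: each of the 2 1-dim characters of Z/2Z tensors with each irrep of V_4, giving 2 copies of each V_4-dimension.)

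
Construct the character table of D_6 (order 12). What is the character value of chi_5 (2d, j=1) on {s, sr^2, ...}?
Conjugacy classes: {e} of size 1, {r^3} of size 1, {r^1, r^5} of size 2, {r^2, r^4} of size 2, {s, sr^2, ...} of size 3, {sr, sr^3, ...} of size 3.
Character table:
  irrep \ class              {e} (size 1)  {r^3} (size 1)  {r^1, r^5} (size 2)  {r^2, r^4} (size 2)  {s, sr^2, ...} (size 3)  {sr, sr^3, ...} (size 3)
  chi_1 (triv)               1             1               1                    1                    1                        1                       
  chi_2 (sign: r->1, s->-1)  1             1               1                    1                    -1                       -1                      
  chi_3 (r->-1, s->1)        1             -1              -1                   1                    1                        -1                      
  chi_4 (r->-1, s->-1)       1             -1              -1                   1                    -1                       1                       
  chi_5 (2d, j=1)            2             -2              1                    -1                   0                        0                       
  chi_6 (2d, j=2)            2             2               -1                   -1                   0                        0                       

Spot check: chi_5 (2d, j=1) on {s, sr^2, ...} = 0.

Justification: D_6 has order 2*6 = 12 with 6 conjugacy classes, hence 6 irreducibles. Sum of squared dims 1 + 1 + 1 + 1 + 4 + 4 = 12 = |G|. Linear characters come from the abelianisation; the 2-dimensional irreps have character r^k -> 2*cos(2*pi*j*k/6), reflections -> 0.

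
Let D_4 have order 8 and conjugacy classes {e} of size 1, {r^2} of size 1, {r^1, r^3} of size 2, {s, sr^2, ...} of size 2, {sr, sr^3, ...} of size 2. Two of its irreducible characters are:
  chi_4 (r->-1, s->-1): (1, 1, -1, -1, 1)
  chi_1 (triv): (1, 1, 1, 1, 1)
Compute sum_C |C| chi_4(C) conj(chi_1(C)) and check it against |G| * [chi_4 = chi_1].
Sum = 0; so <chi_4, chi_1> = 0 (distinct irreducibles are orthogonal).

Solution. Compute term by term over conjugacy classes (|C| * chi_4(C) * conj(chi_1(C))):
  1*(1)*conj(1) + 1*(1)*conj(1) + 2*(-1)*conj(1) + 2*(-1)*conj(1) + 2*(1)*conj(1)
  = (1) + (1) + (-2) + (-2) + (2)
  = 0.
Dividing by |G| = 8 gives 0/8 = 0, matching the row-orthogonality relation <chi_4, chi_1> = [chi_4 = chi_1].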